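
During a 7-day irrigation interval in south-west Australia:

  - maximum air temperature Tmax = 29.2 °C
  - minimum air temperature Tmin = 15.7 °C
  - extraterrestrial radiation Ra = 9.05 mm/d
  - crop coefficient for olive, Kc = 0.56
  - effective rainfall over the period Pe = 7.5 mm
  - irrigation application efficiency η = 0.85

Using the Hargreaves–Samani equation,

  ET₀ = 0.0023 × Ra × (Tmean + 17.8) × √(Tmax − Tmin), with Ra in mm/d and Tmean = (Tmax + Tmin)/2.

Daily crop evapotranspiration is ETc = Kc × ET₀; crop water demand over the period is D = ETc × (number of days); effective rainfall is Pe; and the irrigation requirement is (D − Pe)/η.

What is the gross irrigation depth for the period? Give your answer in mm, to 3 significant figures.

5.37 mm

Tmean = (29.2 + 15.7)/2 = 22.45 °C
ET₀ = 0.0023 × 9.05 × (22.45 + 17.8) × √13.5 = 0.0023 × 9.05 × 40.25 × 3.6742 = 3.0783 mm/d
ETc = Kc × ET₀ = 0.56 × 3.0783 = 1.7238 mm/d
Crop demand D = ETc × 7 d = 1.7238 × 7 = 12.067 mm
D − Pe = 12.067 − 7.5 = 4.567 mm
Gross irrigation = 4.567 / 0.85 = 5.373 mm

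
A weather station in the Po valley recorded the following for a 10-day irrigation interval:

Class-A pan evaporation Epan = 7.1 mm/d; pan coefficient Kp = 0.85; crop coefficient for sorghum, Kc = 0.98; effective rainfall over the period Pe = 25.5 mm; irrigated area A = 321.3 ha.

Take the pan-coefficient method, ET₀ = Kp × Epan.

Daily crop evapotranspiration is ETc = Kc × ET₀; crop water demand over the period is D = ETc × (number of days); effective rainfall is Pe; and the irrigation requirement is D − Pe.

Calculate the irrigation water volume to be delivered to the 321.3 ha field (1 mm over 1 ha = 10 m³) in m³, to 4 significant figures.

108100 m³

ET₀ = 0.85 × 7.1 = 6.0350 mm/d
ETc = Kc × ET₀ = 0.98 × 6.0350 = 5.9143 mm/d
Crop demand D = ETc × 10 d = 5.9143 × 10 = 59.143 mm
D − Pe = 59.143 − 25.5 = 33.643 mm
Volume = 33.643 mm × 321.3 ha × 10 = 108095.0 m³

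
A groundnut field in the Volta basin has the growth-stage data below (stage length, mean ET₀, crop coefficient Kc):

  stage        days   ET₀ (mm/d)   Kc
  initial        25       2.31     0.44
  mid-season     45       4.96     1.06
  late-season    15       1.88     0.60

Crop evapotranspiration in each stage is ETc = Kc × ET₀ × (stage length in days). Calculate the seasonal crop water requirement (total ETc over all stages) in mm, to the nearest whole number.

279 mm

initial: 0.44 × 2.31 × 25 = 25.41 mm
mid-season: 1.06 × 4.96 × 45 = 236.59 mm
late-season: 0.60 × 1.88 × 15 = 16.92 mm
Seasonal total = 278.92 mm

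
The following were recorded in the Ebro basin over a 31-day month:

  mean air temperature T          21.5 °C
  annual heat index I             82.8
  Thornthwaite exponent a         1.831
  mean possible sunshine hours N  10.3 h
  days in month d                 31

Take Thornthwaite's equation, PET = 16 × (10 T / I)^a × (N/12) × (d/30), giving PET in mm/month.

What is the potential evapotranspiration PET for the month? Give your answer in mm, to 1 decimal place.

10T/I = 10 × 21.5 / 82.8 = 2.5966
(10T/I)^a = 2.5966^1.831 = 5.7382
Uncorrected PET = 16 × 5.7382 = 91.811 mm
Correction = (N/12)(d/30) = (10.3/12)(31/30) = 0.8869
PET = 91.811 × 0.8869 = 81.427 mm/month

81.4 mm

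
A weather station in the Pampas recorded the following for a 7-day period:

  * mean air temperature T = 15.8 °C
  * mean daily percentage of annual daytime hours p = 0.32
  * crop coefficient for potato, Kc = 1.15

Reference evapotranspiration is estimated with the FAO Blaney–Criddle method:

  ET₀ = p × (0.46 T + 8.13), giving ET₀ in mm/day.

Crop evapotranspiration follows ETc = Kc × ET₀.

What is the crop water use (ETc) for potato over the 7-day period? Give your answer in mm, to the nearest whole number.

ET₀ = 0.32 × (0.46 × 15.8 + 8.13) = 0.32 × 15.398 = 4.9274 mm/d
ETc = Kc × ET₀ = 1.15 × 4.9274 = 5.6665 mm/d
Over 7 days: 5.6665 × 7 = 39.666 mm

40 mm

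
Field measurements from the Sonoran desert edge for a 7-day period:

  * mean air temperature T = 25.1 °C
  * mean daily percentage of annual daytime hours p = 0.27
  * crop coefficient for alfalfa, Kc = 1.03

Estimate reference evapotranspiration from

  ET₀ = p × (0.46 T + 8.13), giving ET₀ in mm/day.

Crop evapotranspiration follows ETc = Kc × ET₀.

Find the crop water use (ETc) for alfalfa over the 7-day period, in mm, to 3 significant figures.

ET₀ = 0.27 × (0.46 × 25.1 + 8.13) = 0.27 × 19.676 = 5.3125 mm/d
ETc = Kc × ET₀ = 1.03 × 5.3125 = 5.4719 mm/d
Over 7 days: 5.4719 × 7 = 38.303 mm

38.3 mm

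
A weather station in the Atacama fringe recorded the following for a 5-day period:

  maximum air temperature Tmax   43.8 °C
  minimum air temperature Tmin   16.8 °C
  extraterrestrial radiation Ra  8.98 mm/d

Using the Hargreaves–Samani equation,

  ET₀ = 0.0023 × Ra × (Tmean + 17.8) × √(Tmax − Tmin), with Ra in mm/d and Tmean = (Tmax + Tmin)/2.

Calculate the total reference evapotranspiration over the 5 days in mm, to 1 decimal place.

25.8 mm

Tmean = (43.8 + 16.8)/2 = 30.30 °C
ET₀ = 0.0023 × 8.98 × (30.30 + 17.8) × √27.0 = 0.0023 × 8.98 × 48.10 × 5.1962 = 5.1622 mm/d
Over 5 days: 5.1622 × 5 = 25.811 mm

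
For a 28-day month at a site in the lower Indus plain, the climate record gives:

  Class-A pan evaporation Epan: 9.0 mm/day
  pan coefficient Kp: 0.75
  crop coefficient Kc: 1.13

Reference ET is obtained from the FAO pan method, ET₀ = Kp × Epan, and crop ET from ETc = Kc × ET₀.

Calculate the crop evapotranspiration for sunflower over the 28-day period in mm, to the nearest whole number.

214 mm

ET₀ = 0.75 × 9.0 = 6.7500 mm/d
ETc = Kc × ET₀ = 1.13 × 6.7500 = 7.6275 mm/d
Over 28 days: 7.6275 × 28 = 213.570 mm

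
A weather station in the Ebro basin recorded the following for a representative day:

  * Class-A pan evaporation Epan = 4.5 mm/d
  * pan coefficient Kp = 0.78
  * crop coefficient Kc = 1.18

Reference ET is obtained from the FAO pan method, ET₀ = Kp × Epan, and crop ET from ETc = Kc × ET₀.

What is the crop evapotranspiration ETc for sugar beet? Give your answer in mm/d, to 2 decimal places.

4.14 mm/d

ET₀ = 0.78 × 4.5 = 3.5100 mm/d
ETc = Kc × ET₀ = 1.18 × 3.5100 = 4.1418 mm/d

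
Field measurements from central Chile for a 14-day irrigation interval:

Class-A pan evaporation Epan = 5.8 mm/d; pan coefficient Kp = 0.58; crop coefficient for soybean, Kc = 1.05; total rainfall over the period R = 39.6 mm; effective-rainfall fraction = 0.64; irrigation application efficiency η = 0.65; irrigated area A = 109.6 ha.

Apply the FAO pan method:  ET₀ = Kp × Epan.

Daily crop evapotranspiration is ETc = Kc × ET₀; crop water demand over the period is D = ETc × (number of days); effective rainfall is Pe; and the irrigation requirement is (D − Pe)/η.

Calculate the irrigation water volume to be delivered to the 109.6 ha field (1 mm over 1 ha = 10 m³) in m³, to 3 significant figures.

40600 m³

ET₀ = 0.58 × 5.8 = 3.3640 mm/d
ETc = Kc × ET₀ = 1.05 × 3.3640 = 3.5322 mm/d
Crop demand D = ETc × 14 d = 3.5322 × 14 = 49.451 mm
Pe = 0.64 × 39.6 = 25.344 mm
D − Pe = 49.451 − 25.344 = 24.107 mm
Gross irrigation = 24.107 / 0.65 = 37.088 mm
Volume = 37.088 mm × 109.6 ha × 10 = 40648.4 m³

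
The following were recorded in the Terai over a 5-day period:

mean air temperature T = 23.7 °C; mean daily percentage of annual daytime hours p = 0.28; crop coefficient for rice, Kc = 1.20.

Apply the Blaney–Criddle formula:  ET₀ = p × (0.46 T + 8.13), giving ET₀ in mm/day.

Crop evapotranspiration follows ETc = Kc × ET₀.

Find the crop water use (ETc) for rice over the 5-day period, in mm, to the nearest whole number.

32 mm

ET₀ = 0.28 × (0.46 × 23.7 + 8.13) = 0.28 × 19.032 = 5.3290 mm/d
ETc = Kc × ET₀ = 1.20 × 5.3290 = 6.3948 mm/d
Over 5 days: 6.3948 × 5 = 31.974 mm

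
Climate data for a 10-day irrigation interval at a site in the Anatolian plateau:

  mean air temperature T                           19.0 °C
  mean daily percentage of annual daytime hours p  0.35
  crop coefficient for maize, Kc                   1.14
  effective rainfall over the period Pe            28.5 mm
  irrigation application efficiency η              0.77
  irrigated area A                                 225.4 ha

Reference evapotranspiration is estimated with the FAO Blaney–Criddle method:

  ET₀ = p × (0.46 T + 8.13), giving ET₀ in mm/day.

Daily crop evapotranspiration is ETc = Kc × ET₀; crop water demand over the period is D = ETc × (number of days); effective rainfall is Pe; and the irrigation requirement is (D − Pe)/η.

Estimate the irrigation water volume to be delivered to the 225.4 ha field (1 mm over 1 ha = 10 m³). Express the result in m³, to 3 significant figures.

114000 m³

ET₀ = 0.35 × (0.46 × 19.0 + 8.13) = 0.35 × 16.870 = 5.9045 mm/d
ETc = Kc × ET₀ = 1.14 × 5.9045 = 6.7311 mm/d
Crop demand D = ETc × 10 d = 6.7311 × 10 = 67.311 mm
D − Pe = 67.311 − 28.5 = 38.811 mm
Gross irrigation = 38.811 / 0.77 = 50.404 mm
Volume = 50.404 mm × 225.4 ha × 10 = 113610.6 m³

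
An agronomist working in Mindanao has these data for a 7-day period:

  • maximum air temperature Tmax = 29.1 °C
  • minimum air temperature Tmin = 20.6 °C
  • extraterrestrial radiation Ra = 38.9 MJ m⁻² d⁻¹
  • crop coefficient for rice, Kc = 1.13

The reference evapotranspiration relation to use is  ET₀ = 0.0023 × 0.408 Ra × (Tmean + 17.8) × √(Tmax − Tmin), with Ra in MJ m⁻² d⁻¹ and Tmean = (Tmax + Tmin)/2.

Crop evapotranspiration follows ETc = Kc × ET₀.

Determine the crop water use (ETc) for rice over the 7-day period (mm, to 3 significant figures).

Tmean = (29.1 + 20.6)/2 = 24.85 °C
0.408 Ra = 0.408 × 38.9 = 15.8712 mm/d equivalent
ET₀ = 0.0023 × 15.8712 × (24.85 + 17.8) × √8.5 = 0.0023 × 15.8712 × 42.65 × 2.9155 = 4.5391 mm/d
ETc = Kc × ET₀ = 1.13 × 4.5391 = 5.1292 mm/d
Over 7 days: 5.1292 × 7 = 35.904 mm

35.9 mm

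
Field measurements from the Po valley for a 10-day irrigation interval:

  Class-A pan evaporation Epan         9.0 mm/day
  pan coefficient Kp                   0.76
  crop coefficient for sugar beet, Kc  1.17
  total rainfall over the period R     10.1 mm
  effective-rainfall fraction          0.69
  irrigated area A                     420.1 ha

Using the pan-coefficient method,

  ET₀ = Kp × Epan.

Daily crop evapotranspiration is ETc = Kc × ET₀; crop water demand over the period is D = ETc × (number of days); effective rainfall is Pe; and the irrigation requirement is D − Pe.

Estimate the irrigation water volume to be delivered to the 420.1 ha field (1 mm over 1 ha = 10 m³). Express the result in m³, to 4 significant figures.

306900 m³

ET₀ = 0.76 × 9.0 = 6.8400 mm/d
ETc = Kc × ET₀ = 1.17 × 6.8400 = 8.0028 mm/d
Crop demand D = ETc × 10 d = 8.0028 × 10 = 80.028 mm
Pe = 0.69 × 10.1 = 6.969 mm
D − Pe = 80.028 − 6.969 = 73.059 mm
Volume = 73.059 mm × 420.1 ha × 10 = 306920.9 m³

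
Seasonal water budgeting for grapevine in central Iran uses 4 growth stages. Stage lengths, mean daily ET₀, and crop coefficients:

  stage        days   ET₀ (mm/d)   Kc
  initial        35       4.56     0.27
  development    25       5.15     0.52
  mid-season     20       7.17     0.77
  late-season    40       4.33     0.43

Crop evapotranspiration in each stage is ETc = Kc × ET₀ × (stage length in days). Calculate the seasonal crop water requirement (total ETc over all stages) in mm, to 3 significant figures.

295 mm

initial: 0.27 × 4.56 × 35 = 43.09 mm
development: 0.52 × 5.15 × 25 = 66.95 mm
mid-season: 0.77 × 7.17 × 20 = 110.42 mm
late-season: 0.43 × 4.33 × 40 = 74.48 mm
Seasonal total = 294.94 mm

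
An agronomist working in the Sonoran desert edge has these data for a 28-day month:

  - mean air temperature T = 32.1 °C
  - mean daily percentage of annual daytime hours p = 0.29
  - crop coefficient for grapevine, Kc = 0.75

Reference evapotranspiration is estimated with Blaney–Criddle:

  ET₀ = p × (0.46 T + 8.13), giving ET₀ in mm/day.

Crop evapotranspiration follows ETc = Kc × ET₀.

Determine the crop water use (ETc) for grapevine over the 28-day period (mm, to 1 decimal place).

139.4 mm

ET₀ = 0.29 × (0.46 × 32.1 + 8.13) = 0.29 × 22.896 = 6.6398 mm/d
ETc = Kc × ET₀ = 0.75 × 6.6398 = 4.9799 mm/d
Over 28 days: 4.9799 × 28 = 139.437 mm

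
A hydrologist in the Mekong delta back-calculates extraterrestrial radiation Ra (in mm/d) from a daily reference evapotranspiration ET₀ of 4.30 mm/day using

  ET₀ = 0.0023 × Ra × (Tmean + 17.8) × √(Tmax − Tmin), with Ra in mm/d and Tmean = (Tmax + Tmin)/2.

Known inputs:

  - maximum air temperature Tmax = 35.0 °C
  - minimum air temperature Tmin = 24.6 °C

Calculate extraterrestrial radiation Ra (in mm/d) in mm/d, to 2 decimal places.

Tmean = 29.80 °C; √ΔT = 3.2249
Ra = ET₀ / [0.0023 × (Tmean+17.8) × √ΔT] = 4.30 / (0.0023 × 47.60 × 3.2249) = 12.179 mm/d

12.18 mm/d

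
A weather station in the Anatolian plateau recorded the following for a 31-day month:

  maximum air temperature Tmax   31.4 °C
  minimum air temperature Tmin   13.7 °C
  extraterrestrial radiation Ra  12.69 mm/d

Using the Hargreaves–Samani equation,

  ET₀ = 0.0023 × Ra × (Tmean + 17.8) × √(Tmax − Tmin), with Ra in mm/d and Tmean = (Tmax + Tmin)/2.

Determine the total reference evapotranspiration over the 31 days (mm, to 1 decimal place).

Tmean = (31.4 + 13.7)/2 = 22.55 °C
ET₀ = 0.0023 × 12.69 × (22.55 + 17.8) × √17.7 = 0.0023 × 12.69 × 40.35 × 4.2071 = 4.9547 mm/d
Over 31 days: 4.9547 × 31 = 153.596 mm

153.6 mm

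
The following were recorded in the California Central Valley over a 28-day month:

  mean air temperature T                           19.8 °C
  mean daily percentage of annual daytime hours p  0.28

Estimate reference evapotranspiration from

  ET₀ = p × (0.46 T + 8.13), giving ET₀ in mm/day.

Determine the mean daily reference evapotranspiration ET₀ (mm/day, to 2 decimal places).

4.83 mm/day

ET₀ = 0.28 × (0.46 × 19.8 + 8.13) = 0.28 × 17.238 = 4.8266 mm/d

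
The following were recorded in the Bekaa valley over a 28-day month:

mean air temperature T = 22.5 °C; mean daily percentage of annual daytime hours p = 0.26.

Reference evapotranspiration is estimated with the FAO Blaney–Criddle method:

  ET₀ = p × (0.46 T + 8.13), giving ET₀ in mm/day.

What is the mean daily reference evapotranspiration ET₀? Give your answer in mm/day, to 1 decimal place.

4.8 mm/day

ET₀ = 0.26 × (0.46 × 22.5 + 8.13) = 0.26 × 18.480 = 4.8048 mm/d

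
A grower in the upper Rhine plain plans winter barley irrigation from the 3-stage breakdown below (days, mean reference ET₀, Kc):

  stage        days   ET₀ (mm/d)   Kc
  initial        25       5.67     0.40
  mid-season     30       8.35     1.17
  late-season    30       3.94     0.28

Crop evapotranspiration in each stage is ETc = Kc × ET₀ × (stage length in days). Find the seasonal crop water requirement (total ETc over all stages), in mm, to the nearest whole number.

383 mm

initial: 0.40 × 5.67 × 25 = 56.70 mm
mid-season: 1.17 × 8.35 × 30 = 293.09 mm
late-season: 0.28 × 3.94 × 30 = 33.10 mm
Seasonal total = 382.89 mm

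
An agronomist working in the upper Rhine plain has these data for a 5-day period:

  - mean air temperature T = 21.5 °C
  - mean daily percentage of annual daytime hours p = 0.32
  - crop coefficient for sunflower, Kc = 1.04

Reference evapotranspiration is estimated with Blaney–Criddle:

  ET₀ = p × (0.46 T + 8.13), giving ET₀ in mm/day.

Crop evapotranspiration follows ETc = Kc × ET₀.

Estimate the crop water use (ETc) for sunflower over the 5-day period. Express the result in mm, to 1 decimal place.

ET₀ = 0.32 × (0.46 × 21.5 + 8.13) = 0.32 × 18.020 = 5.7664 mm/d
ETc = Kc × ET₀ = 1.04 × 5.7664 = 5.9971 mm/d
Over 5 days: 5.9971 × 5 = 29.986 mm

30.0 mm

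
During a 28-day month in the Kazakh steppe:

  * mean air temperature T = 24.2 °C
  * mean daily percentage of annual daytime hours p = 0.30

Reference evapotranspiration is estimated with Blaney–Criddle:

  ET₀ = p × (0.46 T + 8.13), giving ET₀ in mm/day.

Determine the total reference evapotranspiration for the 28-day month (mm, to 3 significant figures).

162 mm

ET₀ = 0.30 × (0.46 × 24.2 + 8.13) = 0.30 × 19.262 = 5.7786 mm/d
Monthly total = 5.7786 × 28 = 161.801 mm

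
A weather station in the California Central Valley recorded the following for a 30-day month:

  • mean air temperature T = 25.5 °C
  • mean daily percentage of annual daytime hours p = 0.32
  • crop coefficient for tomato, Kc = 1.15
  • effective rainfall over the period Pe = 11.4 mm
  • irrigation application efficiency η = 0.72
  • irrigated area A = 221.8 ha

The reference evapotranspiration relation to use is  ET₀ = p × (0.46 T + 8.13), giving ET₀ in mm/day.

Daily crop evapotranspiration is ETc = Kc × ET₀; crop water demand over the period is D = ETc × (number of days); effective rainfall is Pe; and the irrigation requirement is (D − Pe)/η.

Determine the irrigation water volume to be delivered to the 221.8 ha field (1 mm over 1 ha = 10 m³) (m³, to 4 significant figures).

640300 m³

ET₀ = 0.32 × (0.46 × 25.5 + 8.13) = 0.32 × 19.860 = 6.3552 mm/d
ETc = Kc × ET₀ = 1.15 × 6.3552 = 7.3085 mm/d
Crop demand D = ETc × 30 d = 7.3085 × 30 = 219.255 mm
D − Pe = 219.255 − 11.4 = 207.855 mm
Gross irrigation = 207.855 / 0.72 = 288.688 mm
Volume = 288.688 mm × 221.8 ha × 10 = 640310.0 m³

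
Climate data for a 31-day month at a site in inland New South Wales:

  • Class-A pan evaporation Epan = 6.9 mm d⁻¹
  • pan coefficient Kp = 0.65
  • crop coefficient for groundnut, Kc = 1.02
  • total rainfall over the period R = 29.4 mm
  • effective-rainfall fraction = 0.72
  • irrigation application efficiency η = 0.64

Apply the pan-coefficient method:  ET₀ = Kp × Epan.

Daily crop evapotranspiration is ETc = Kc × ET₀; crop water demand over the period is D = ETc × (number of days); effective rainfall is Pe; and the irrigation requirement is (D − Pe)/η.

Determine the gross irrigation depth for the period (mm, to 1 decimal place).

ET₀ = 0.65 × 6.9 = 4.4850 mm/d
ETc = Kc × ET₀ = 1.02 × 4.4850 = 4.5747 mm/d
Crop demand D = ETc × 31 d = 4.5747 × 31 = 141.816 mm
Pe = 0.72 × 29.4 = 21.168 mm
D − Pe = 141.816 − 21.168 = 120.648 mm
Gross irrigation = 120.648 / 0.64 = 188.513 mm

188.5 mm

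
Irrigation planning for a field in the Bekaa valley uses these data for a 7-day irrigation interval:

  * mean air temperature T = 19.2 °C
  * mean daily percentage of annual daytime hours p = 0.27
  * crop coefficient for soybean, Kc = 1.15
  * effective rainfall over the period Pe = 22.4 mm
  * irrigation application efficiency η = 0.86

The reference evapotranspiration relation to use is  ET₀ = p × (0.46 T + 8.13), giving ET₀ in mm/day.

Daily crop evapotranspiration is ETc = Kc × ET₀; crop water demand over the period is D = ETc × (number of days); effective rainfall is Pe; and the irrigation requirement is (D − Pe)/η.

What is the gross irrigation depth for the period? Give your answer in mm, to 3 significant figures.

16.8 mm

ET₀ = 0.27 × (0.46 × 19.2 + 8.13) = 0.27 × 16.962 = 4.5797 mm/d
ETc = Kc × ET₀ = 1.15 × 4.5797 = 5.2667 mm/d
Crop demand D = ETc × 7 d = 5.2667 × 7 = 36.867 mm
D − Pe = 36.867 − 22.4 = 14.467 mm
Gross irrigation = 14.467 / 0.86 = 16.822 mm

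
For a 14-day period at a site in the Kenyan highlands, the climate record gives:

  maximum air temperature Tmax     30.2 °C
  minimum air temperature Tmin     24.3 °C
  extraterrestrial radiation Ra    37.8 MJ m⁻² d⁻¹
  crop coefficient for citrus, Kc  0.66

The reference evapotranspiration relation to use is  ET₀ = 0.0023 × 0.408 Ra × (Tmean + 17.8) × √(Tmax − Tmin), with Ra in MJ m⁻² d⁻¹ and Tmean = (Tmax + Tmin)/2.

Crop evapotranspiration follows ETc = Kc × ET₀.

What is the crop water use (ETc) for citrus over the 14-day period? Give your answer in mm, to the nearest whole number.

36 mm

Tmean = (30.2 + 24.3)/2 = 27.25 °C
0.408 Ra = 0.408 × 37.8 = 15.4224 mm/d equivalent
ET₀ = 0.0023 × 15.4224 × (27.25 + 17.8) × √5.9 = 0.0023 × 15.4224 × 45.05 × 2.4290 = 3.8815 mm/d
ETc = Kc × ET₀ = 0.66 × 3.8815 = 2.5618 mm/d
Over 14 days: 2.5618 × 14 = 35.865 mm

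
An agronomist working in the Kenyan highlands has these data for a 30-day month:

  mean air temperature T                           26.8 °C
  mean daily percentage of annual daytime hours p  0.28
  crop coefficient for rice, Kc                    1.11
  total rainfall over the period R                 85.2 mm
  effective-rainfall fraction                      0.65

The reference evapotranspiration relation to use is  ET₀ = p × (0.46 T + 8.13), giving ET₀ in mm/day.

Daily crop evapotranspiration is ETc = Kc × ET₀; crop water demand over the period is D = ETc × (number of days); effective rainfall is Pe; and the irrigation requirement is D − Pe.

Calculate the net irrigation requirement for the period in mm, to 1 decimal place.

ET₀ = 0.28 × (0.46 × 26.8 + 8.13) = 0.28 × 20.458 = 5.7282 mm/d
ETc = Kc × ET₀ = 1.11 × 5.7282 = 6.3583 mm/d
Crop demand D = ETc × 30 d = 6.3583 × 30 = 190.749 mm
Pe = 0.65 × 85.2 = 55.380 mm
D − Pe = 190.749 − 55.380 = 135.369 mm

135.4 mm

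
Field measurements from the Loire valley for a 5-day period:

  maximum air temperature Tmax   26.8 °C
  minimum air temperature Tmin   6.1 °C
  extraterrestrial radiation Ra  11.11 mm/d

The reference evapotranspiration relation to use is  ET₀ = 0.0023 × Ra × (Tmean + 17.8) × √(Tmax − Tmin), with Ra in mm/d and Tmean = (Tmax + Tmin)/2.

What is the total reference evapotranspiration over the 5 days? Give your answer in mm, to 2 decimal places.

19.91 mm

Tmean = (26.8 + 6.1)/2 = 16.45 °C
ET₀ = 0.0023 × 11.11 × (16.45 + 17.8) × √20.7 = 0.0023 × 11.11 × 34.25 × 4.5497 = 3.9819 mm/d
Over 5 days: 3.9819 × 5 = 19.910 mm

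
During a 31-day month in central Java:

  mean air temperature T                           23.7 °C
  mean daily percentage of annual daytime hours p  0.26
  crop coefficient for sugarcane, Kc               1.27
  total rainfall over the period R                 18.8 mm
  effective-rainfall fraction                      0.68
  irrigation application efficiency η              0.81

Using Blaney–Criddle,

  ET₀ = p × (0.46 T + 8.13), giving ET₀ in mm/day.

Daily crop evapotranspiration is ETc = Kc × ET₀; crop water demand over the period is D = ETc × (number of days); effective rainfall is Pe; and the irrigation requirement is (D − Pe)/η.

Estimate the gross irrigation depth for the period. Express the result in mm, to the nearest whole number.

ET₀ = 0.26 × (0.46 × 23.7 + 8.13) = 0.26 × 19.032 = 4.9483 mm/d
ETc = Kc × ET₀ = 1.27 × 4.9483 = 6.2843 mm/d
Crop demand D = ETc × 31 d = 6.2843 × 31 = 194.813 mm
Pe = 0.68 × 18.8 = 12.784 mm
D − Pe = 194.813 − 12.784 = 182.029 mm
Gross irrigation = 182.029 / 0.81 = 224.727 mm

225 mm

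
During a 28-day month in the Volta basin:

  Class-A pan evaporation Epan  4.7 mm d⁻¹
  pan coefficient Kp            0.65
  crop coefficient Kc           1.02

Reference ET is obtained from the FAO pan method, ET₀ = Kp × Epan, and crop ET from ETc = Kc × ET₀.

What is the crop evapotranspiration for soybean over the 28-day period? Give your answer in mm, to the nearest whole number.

87 mm

ET₀ = 0.65 × 4.7 = 3.0550 mm/d
ETc = Kc × ET₀ = 1.02 × 3.0550 = 3.1161 mm/d
Over 28 days: 3.1161 × 28 = 87.251 mm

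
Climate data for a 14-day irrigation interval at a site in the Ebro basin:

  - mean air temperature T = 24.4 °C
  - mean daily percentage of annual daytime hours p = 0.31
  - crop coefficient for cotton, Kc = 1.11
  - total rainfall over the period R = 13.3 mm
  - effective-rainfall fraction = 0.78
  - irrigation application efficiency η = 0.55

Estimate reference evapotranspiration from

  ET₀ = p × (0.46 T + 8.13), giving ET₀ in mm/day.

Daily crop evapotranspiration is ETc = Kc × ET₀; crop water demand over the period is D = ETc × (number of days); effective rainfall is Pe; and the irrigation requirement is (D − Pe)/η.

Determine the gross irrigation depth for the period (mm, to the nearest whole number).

ET₀ = 0.31 × (0.46 × 24.4 + 8.13) = 0.31 × 19.354 = 5.9997 mm/d
ETc = Kc × ET₀ = 1.11 × 5.9997 = 6.6597 mm/d
Crop demand D = ETc × 14 d = 6.6597 × 14 = 93.236 mm
Pe = 0.78 × 13.3 = 10.374 mm
D − Pe = 93.236 − 10.374 = 82.862 mm
Gross irrigation = 82.862 / 0.55 = 150.658 mm

151 mm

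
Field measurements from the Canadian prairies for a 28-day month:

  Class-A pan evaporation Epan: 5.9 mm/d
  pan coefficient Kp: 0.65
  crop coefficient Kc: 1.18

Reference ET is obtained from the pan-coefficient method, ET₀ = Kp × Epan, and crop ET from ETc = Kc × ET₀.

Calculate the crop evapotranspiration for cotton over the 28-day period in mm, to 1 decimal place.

ET₀ = 0.65 × 5.9 = 3.8350 mm/d
ETc = Kc × ET₀ = 1.18 × 3.8350 = 4.5253 mm/d
Over 28 days: 4.5253 × 28 = 126.708 mm

126.7 mm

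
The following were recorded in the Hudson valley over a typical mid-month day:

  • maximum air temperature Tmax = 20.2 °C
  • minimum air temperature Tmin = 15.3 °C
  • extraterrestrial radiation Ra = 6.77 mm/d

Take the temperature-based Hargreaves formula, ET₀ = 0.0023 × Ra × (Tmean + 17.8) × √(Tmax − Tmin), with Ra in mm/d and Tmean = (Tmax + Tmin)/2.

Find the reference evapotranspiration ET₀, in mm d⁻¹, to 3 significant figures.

Tmean = (20.2 + 15.3)/2 = 17.75 °C
ET₀ = 0.0023 × 6.77 × (17.75 + 17.8) × √4.9 = 0.0023 × 6.77 × 35.55 × 2.2136 = 1.2253 mm/d

1.23 mm d⁻¹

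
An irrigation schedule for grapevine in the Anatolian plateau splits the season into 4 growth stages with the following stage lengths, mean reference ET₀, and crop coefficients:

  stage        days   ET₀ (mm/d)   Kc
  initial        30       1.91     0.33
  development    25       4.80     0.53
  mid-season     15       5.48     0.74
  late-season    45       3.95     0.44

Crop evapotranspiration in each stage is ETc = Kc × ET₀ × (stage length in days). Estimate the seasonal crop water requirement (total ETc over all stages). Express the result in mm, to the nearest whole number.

222 mm

initial: 0.33 × 1.91 × 30 = 18.91 mm
development: 0.53 × 4.80 × 25 = 63.60 mm
mid-season: 0.74 × 5.48 × 15 = 60.83 mm
late-season: 0.44 × 3.95 × 45 = 78.21 mm
Seasonal total = 221.55 mm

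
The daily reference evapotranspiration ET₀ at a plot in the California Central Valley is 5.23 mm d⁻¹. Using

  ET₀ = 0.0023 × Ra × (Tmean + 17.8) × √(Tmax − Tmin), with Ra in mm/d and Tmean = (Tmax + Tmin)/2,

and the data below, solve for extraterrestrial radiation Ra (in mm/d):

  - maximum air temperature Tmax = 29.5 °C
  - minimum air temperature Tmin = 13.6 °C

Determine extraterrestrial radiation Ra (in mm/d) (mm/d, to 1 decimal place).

Tmean = 21.55 °C; √ΔT = 3.9875
Ra = ET₀ / [0.0023 × (Tmean+17.8) × √ΔT] = 5.23 / (0.0023 × 39.35 × 3.9875) = 14.492 mm/d

14.5 mm/d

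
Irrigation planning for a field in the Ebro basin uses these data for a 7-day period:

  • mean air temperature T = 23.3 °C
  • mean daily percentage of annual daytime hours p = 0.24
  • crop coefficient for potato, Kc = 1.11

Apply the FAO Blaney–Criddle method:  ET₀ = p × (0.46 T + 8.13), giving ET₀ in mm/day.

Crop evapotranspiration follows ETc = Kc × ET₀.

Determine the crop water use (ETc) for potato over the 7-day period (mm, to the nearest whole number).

35 mm

ET₀ = 0.24 × (0.46 × 23.3 + 8.13) = 0.24 × 18.848 = 4.5235 mm/d
ETc = Kc × ET₀ = 1.11 × 4.5235 = 5.0211 mm/d
Over 7 days: 5.0211 × 7 = 35.148 mm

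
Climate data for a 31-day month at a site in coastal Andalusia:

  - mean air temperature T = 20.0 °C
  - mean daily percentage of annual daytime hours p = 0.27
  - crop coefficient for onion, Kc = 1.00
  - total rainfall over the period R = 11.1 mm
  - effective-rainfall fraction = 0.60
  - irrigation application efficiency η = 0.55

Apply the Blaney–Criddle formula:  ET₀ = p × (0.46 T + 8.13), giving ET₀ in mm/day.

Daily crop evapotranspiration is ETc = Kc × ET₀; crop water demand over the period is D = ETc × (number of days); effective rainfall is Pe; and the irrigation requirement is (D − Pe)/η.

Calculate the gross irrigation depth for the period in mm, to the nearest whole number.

252 mm

ET₀ = 0.27 × (0.46 × 20.0 + 8.13) = 0.27 × 17.330 = 4.6791 mm/d
ETc = Kc × ET₀ = 1.00 × 4.6791 = 4.6791 mm/d
Crop demand D = ETc × 31 d = 4.6791 × 31 = 145.052 mm
Pe = 0.60 × 11.1 = 6.660 mm
D − Pe = 145.052 − 6.660 = 138.392 mm
Gross irrigation = 138.392 / 0.55 = 251.622 mm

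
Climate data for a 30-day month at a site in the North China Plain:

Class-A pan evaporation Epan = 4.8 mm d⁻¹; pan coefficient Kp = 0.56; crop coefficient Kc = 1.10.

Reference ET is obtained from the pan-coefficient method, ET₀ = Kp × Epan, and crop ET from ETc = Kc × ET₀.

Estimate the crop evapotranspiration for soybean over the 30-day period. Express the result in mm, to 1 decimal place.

ET₀ = 0.56 × 4.8 = 2.6880 mm/d
ETc = Kc × ET₀ = 1.10 × 2.6880 = 2.9568 mm/d
Over 30 days: 2.9568 × 30 = 88.704 mm

88.7 mm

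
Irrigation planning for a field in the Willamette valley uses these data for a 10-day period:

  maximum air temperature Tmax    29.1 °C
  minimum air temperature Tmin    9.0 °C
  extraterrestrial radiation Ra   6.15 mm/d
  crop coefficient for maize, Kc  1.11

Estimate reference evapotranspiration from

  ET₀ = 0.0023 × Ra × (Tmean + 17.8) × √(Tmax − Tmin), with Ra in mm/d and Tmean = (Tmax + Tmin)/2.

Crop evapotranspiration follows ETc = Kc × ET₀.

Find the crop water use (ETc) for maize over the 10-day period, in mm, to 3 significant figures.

25.9 mm

Tmean = (29.1 + 9.0)/2 = 19.05 °C
ET₀ = 0.0023 × 6.15 × (19.05 + 17.8) × √20.1 = 0.0023 × 6.15 × 36.85 × 4.4833 = 2.3369 mm/d
ETc = Kc × ET₀ = 1.11 × 2.3369 = 2.5940 mm/d
Over 10 days: 2.5940 × 10 = 25.940 mm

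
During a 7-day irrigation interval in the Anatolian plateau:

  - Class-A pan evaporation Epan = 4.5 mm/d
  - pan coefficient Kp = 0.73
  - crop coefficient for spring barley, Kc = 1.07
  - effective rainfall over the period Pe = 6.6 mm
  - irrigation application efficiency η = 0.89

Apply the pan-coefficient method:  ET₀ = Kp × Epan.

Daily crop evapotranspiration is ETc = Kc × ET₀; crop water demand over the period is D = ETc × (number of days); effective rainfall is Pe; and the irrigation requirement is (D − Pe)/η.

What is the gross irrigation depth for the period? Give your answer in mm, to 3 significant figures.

20.2 mm

ET₀ = 0.73 × 4.5 = 3.2850 mm/d
ETc = Kc × ET₀ = 1.07 × 3.2850 = 3.5150 mm/d
Crop demand D = ETc × 7 d = 3.5150 × 7 = 24.605 mm
D − Pe = 24.605 − 6.6 = 18.005 mm
Gross irrigation = 18.005 / 0.89 = 20.230 mm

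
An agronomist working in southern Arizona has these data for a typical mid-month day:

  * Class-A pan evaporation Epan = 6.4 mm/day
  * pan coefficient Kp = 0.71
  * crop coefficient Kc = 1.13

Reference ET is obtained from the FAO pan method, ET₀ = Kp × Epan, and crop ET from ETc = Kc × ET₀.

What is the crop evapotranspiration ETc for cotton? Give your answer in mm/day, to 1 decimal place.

ET₀ = 0.71 × 6.4 = 4.5440 mm/d
ETc = Kc × ET₀ = 1.13 × 4.5440 = 5.1347 mm/d

5.1 mm/day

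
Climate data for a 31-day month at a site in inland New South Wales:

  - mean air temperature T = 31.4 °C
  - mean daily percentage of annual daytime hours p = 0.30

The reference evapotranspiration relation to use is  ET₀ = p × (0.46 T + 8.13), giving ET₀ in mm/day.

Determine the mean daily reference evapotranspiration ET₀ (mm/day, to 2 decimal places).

6.77 mm/day

ET₀ = 0.30 × (0.46 × 31.4 + 8.13) = 0.30 × 22.574 = 6.7722 mm/d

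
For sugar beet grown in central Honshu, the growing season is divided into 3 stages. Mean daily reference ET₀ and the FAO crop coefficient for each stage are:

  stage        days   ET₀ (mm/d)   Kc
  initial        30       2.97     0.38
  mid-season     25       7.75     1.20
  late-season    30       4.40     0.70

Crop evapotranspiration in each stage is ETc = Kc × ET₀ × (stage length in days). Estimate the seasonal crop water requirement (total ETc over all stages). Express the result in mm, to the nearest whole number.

359 mm

initial: 0.38 × 2.97 × 30 = 33.86 mm
mid-season: 1.20 × 7.75 × 25 = 232.50 mm
late-season: 0.70 × 4.40 × 30 = 92.40 mm
Seasonal total = 358.76 mm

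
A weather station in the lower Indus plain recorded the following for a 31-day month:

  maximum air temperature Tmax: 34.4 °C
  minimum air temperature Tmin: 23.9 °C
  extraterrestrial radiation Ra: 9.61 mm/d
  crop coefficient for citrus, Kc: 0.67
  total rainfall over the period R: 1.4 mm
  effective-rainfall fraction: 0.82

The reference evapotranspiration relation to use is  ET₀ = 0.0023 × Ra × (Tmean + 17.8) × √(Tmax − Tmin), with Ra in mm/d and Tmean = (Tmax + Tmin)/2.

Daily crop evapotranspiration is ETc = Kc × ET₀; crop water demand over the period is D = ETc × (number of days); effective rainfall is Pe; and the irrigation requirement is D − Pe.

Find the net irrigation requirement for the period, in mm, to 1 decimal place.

68.7 mm

Tmean = (34.4 + 23.9)/2 = 29.15 °C
ET₀ = 0.0023 × 9.61 × (29.15 + 17.8) × √10.5 = 0.0023 × 9.61 × 46.95 × 3.2404 = 3.3627 mm/d
ETc = Kc × ET₀ = 0.67 × 3.3627 = 2.2530 mm/d
Crop demand D = ETc × 31 d = 2.2530 × 31 = 69.843 mm
Pe = 0.82 × 1.4 = 1.148 mm
D − Pe = 69.843 − 1.148 = 68.695 mm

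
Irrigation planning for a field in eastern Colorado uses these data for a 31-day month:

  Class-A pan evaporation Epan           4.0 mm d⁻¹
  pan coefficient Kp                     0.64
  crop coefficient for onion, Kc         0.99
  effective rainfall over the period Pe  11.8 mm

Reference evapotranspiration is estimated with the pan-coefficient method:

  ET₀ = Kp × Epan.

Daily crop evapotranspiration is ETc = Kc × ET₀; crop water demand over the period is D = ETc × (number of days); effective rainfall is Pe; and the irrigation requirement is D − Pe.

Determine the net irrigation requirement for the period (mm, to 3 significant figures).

66.8 mm

ET₀ = 0.64 × 4.0 = 2.5600 mm/d
ETc = Kc × ET₀ = 0.99 × 2.5600 = 2.5344 mm/d
Crop demand D = ETc × 31 d = 2.5344 × 31 = 78.566 mm
D − Pe = 78.566 − 11.8 = 66.766 mm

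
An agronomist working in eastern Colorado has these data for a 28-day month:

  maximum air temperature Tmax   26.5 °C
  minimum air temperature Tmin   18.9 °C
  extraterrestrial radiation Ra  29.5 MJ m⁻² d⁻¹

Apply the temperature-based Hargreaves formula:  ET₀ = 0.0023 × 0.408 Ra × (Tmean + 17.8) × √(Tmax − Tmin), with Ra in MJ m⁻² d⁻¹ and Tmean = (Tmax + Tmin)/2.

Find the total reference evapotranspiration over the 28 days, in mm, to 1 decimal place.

Tmean = (26.5 + 18.9)/2 = 22.70 °C
0.408 Ra = 0.408 × 29.5 = 12.0360 mm/d equivalent
ET₀ = 0.0023 × 12.0360 × (22.70 + 17.8) × √7.6 = 0.0023 × 12.0360 × 40.50 × 2.7568 = 3.0908 mm/d
Over 28 days: 3.0908 × 28 = 86.542 mm

86.5 mm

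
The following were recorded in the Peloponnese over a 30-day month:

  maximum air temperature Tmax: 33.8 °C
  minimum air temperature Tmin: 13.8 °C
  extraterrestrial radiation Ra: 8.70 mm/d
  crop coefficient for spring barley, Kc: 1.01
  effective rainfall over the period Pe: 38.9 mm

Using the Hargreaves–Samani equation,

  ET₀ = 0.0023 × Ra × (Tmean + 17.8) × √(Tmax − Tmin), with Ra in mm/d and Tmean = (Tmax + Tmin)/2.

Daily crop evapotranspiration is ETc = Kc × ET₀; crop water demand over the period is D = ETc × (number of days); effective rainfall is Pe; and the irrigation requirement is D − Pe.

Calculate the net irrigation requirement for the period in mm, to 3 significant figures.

73.9 mm

Tmean = (33.8 + 13.8)/2 = 23.80 °C
ET₀ = 0.0023 × 8.70 × (23.80 + 17.8) × √20.0 = 0.0023 × 8.70 × 41.60 × 4.4721 = 3.7226 mm/d
ETc = Kc × ET₀ = 1.01 × 3.7226 = 3.7598 mm/d
Crop demand D = ETc × 30 d = 3.7598 × 30 = 112.794 mm
D − Pe = 112.794 − 38.9 = 73.894 mm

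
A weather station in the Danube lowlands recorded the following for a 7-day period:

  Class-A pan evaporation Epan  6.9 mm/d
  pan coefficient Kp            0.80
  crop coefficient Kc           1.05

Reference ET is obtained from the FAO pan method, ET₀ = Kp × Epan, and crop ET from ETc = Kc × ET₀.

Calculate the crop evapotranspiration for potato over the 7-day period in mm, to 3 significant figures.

40.6 mm

ET₀ = 0.80 × 6.9 = 5.5200 mm/d
ETc = Kc × ET₀ = 1.05 × 5.5200 = 5.7960 mm/d
Over 7 days: 5.7960 × 7 = 40.572 mm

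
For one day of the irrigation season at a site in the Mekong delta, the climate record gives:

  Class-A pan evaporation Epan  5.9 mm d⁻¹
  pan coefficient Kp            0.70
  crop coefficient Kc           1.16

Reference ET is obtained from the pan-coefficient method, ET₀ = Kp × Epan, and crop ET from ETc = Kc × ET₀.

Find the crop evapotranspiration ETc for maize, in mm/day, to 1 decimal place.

4.8 mm/day

ET₀ = 0.70 × 5.9 = 4.1300 mm/d
ETc = Kc × ET₀ = 1.16 × 4.1300 = 4.7908 mm/d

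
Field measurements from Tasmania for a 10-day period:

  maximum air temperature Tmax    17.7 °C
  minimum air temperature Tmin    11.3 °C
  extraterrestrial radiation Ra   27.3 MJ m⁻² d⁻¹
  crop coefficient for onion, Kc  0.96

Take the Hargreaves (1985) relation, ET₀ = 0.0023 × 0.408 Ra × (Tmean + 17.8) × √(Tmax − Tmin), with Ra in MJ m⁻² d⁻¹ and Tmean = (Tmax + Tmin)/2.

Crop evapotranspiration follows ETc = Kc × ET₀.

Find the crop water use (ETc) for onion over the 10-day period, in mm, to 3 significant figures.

Tmean = (17.7 + 11.3)/2 = 14.50 °C
0.408 Ra = 0.408 × 27.3 = 11.1384 mm/d equivalent
ET₀ = 0.0023 × 11.1384 × (14.50 + 17.8) × √6.4 = 0.0023 × 11.1384 × 32.30 × 2.5298 = 2.0933 mm/d
ETc = Kc × ET₀ = 0.96 × 2.0933 = 2.0096 mm/d
Over 10 days: 2.0096 × 10 = 20.096 mm

20.1 mm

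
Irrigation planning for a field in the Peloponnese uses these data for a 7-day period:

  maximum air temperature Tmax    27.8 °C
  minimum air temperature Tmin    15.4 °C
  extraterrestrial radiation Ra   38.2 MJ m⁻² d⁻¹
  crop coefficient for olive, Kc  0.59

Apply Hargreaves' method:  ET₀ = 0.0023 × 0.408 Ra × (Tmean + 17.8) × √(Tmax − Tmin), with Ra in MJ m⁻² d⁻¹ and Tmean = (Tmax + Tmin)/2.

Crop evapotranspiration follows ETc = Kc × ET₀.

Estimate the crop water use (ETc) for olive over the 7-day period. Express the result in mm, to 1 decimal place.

Tmean = (27.8 + 15.4)/2 = 21.60 °C
0.408 Ra = 0.408 × 38.2 = 15.5856 mm/d equivalent
ET₀ = 0.0023 × 15.5856 × (21.60 + 17.8) × √12.4 = 0.0023 × 15.5856 × 39.40 × 3.5214 = 4.9735 mm/d
ETc = Kc × ET₀ = 0.59 × 4.9735 = 2.9344 mm/d
Over 7 days: 2.9344 × 7 = 20.541 mm

20.5 mm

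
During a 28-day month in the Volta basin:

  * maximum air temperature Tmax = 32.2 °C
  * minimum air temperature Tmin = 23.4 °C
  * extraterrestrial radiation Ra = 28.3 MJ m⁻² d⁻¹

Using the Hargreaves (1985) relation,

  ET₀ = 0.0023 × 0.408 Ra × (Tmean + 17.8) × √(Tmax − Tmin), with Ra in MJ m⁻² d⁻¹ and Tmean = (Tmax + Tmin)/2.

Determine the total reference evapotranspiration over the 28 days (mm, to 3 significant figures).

101 mm

Tmean = (32.2 + 23.4)/2 = 27.80 °C
0.408 Ra = 0.408 × 28.3 = 11.5464 mm/d equivalent
ET₀ = 0.0023 × 11.5464 × (27.80 + 17.8) × √8.8 = 0.0023 × 11.5464 × 45.60 × 2.9665 = 3.5924 mm/d
Over 28 days: 3.5924 × 28 = 100.587 mm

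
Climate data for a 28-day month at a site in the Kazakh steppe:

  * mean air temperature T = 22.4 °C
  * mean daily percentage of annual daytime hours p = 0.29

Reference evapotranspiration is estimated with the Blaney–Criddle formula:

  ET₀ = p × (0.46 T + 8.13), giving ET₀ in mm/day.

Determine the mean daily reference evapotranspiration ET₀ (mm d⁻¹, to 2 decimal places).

ET₀ = 0.29 × (0.46 × 22.4 + 8.13) = 0.29 × 18.434 = 5.3459 mm/d

5.35 mm d⁻¹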